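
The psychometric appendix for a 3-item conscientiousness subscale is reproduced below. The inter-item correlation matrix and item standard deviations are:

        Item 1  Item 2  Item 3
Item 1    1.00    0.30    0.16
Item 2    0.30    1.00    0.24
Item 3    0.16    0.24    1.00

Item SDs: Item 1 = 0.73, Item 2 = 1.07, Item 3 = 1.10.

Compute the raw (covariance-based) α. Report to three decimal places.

Σσ²ᵢ = 0.73² + 1.07² + 1.10² = 2.8878
Covariances σ_ij = r_ij · s_i · s_j:
  σ(Item 1,Item 2) = 0.30 × 0.73 × 1.07 = 0.2343
  σ(Item 1,Item 3) = 0.16 × 0.73 × 1.10 = 0.1285
  σ(Item 2,Item 3) = 0.24 × 1.07 × 1.10 = 0.2825
σ²_T = Σσ²ᵢ + 2·Σσ_ij = 2.8878 + 2 × 0.6453 = 4.1784
α = (3/2)·(1 − 2.8878/4.1784) = 0.463

α = 0.463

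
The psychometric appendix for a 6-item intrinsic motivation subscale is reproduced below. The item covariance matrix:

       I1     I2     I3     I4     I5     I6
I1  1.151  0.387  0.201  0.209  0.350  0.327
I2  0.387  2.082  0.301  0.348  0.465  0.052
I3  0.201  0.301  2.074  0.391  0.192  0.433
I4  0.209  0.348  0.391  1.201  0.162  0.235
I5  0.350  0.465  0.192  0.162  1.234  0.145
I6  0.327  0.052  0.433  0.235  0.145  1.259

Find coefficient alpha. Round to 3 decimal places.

coefficient alpha = 0.579

ΣVar(i) = 1.151 + 2.082 + 2.074 + 1.201 + 1.234 + 1.259 = 9.001
Σ_{i<j} σ_ij = 4.198
σ²_total = 9.001 + 2 × 4.198 = 17.397
α = (k/(k−1))·(1 − ΣVar(i)/σ²_total) = (6/5)·(1 − 9.001/17.397) = 0.579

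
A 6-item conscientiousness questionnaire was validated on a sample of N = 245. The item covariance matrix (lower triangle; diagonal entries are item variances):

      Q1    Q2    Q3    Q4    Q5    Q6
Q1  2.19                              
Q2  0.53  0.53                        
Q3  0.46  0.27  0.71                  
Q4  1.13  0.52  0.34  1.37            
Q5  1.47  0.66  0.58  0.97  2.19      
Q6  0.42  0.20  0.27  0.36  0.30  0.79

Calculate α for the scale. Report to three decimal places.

α = 0.823

ΣVar(i) = 2.19 + 0.53 + 0.71 + 1.37 + 2.19 + 0.79 = 7.78
Sum of off-diagonal covariances = 8.48
σ²_T = 7.78 + 2 × 8.48 = 24.74
α = (k/(k−1))·(1 − ΣVar(i)/σ²_T) = (6/5)·(1 − 7.78/24.74) = 0.823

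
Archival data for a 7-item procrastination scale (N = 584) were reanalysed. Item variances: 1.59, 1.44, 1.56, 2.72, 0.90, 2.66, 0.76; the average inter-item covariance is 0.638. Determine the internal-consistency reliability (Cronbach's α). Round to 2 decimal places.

Cronbach's α = 0.81

Σσ²ᵢ = 1.59 + 1.44 + 1.56 + 2.72 + 0.90 + 2.66 + 0.76 = 11.63
Sum of the 21 distinct covariances = 21 × 0.638 = 13.398
σ²_total = Σσ²ᵢ + 2·Σcov = 11.63 + 2 × 13.398 = 38.426
α = (7/6)·(1 − 11.63/38.426) = 0.81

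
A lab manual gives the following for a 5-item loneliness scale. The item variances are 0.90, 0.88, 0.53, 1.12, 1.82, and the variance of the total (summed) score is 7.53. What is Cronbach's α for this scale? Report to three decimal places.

Cronbach's α = 0.378

Σσᵢ² = 0.90 + 0.88 + 0.53 + 1.12 + 1.82 = 5.25
α = (k/(k−1))·(1 − Σσᵢ²/Var(T)) = (5/4)·(1 − 5.25/7.53) = 0.378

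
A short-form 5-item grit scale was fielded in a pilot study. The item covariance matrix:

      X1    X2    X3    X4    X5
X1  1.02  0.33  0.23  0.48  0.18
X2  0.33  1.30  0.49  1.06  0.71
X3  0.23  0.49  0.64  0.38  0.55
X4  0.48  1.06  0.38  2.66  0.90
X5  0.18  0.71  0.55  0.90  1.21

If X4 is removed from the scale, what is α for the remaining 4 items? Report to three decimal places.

α = 0.726

Remaining items: X1, X2, X3, X5 (k = 4).
Σσᵢ² = 1.02 + 1.30 + 0.64 + 1.21 = 4.17
Var(T) = 4.17 + 2 × 2.49 = 9.15
α (item deleted) = (4/3)·(1 − 4.17/9.15) = 0.726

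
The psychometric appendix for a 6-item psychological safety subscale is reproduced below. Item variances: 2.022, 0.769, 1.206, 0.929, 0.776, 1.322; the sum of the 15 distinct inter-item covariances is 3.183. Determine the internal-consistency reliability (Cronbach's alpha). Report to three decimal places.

Cronbach's alpha = 0.571

sum of item variances = 2.022 + 0.769 + 1.206 + 0.929 + 0.776 + 1.322 = 7.024
Sum of distinct covariances = 3.183
σ²_T = sum of item variances + 2·Σcov = 7.024 + 2 × 3.183 = 13.390
α = (6/5)·(1 − 7.024/13.390) = 0.571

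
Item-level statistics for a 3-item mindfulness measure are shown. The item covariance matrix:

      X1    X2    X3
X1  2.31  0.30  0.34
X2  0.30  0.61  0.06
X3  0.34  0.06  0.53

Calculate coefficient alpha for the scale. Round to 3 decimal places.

ΣVar(i) = 2.31 + 0.61 + 0.53 = 3.45
Σ_{i<j} σ_ij = 0.70
total variance = 3.45 + 2 × 0.70 = 4.85
α = (k/(k−1))·(1 − ΣVar(i)/total variance) = (3/2)·(1 − 3.45/4.85) = 0.433

α = 0.433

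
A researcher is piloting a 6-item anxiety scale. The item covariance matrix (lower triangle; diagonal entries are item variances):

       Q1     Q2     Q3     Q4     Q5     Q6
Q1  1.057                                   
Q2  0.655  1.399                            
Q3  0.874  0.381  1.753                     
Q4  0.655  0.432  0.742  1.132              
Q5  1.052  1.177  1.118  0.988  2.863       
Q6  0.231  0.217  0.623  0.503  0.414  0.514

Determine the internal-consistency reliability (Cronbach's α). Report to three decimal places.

sum of item variances = 1.057 + 1.399 + 1.753 + 1.132 + 2.863 + 0.514 = 8.718
Σ_{i<j} σ_ij = 10.062
Var(T) = 8.718 + 2 × 10.062 = 28.842
α = (k/(k−1))·(1 − sum of item variances/Var(T)) = (6/5)·(1 − 8.718/28.842) = 0.837

α = 0.837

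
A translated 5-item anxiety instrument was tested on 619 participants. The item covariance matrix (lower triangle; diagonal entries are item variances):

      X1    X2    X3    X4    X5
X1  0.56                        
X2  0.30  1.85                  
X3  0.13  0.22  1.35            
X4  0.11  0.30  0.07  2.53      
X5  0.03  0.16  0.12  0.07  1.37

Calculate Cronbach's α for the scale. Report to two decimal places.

sum of item variances = 0.56 + 1.85 + 1.35 + 2.53 + 1.37 = 7.66
Sum of the distinct covariances = 1.51
σ²_T = 7.66 + 2 × 1.51 = 10.68
α = (k/(k−1))·(1 − sum of item variances/σ²_T) = (5/4)·(1 − 7.66/10.68) = 0.35

Cronbach's α = 0.35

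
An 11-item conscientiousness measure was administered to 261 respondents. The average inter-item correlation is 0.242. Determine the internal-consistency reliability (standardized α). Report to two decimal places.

α = 0.78

Standardized α = k·r̄ / (1 + (k−1)·r̄) = 11 × 0.242 / (1 + 10 × 0.242)
  = 2.6620 / 3.4200 = 0.78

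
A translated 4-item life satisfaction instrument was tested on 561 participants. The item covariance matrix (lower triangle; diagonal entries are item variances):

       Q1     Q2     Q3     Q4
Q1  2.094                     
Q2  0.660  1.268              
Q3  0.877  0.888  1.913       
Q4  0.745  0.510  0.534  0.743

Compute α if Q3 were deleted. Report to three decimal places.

α = 0.724

Remaining items: Q1, Q2, Q4 (k = 3).
ΣVar(i) = 2.094 + 1.268 + 0.743 = 4.105
total variance = 4.105 + 2 × 1.915 = 7.935
α (item deleted) = (3/2)·(1 − 4.105/7.935) = 0.724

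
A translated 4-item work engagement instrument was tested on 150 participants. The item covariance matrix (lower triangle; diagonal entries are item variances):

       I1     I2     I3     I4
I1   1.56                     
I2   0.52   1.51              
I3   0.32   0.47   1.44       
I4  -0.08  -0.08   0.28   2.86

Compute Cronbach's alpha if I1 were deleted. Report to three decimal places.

Cronbach's alpha = 0.281

Remaining items: I2, I3, I4 (k = 3).
ΣVar(i) = 1.51 + 1.44 + 2.86 = 5.81
total variance = 5.81 + 2 × 0.67 = 7.15
α (item deleted) = (3/2)·(1 − 5.81/7.15) = 0.281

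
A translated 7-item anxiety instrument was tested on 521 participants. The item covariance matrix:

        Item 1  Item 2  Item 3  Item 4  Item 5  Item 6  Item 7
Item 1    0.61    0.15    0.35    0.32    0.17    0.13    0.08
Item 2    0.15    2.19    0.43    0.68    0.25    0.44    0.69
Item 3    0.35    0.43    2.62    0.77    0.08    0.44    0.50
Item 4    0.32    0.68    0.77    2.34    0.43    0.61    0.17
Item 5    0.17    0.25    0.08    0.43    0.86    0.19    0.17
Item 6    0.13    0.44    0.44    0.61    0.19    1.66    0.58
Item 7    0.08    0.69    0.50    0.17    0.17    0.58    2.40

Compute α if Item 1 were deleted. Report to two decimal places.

Remaining items: Item 2, Item 3, Item 4, Item 5, Item 6, Item 7 (k = 6).
ΣVar(i) = 2.19 + 2.62 + 2.34 + 0.86 + 1.66 + 2.40 = 12.07
total variance = 12.07 + 2 × 6.43 = 24.93
α (item deleted) = (6/5)·(1 − 12.07/24.93) = 0.62

α = 0.62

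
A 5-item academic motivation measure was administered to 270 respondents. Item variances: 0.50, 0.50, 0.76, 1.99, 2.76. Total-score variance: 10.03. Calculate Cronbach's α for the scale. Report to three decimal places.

Cronbach's α = 0.439

Σσᵢ² = 0.50 + 0.50 + 0.76 + 1.99 + 2.76 = 6.51
α = (k/(k−1))·(1 − Σσᵢ²/total variance) = (5/4)·(1 − 6.51/10.03) = 0.439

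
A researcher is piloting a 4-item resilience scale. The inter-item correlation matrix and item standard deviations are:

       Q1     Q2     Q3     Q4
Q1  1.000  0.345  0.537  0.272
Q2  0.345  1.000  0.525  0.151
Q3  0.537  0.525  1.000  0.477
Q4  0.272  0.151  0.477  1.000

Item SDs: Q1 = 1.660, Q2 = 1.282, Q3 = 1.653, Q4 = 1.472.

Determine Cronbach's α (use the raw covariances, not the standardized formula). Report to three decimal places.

Σσ²ᵢ = 1.660² + 1.282² + 1.653² + 1.472² = 9.2983
Covariances σ_ij = r_ij · s_i · s_j:
  σ(Q1,Q2) = 0.345 × 1.660 × 1.282 = 0.7342
  σ(Q1,Q3) = 0.537 × 1.660 × 1.653 = 1.4735
  σ(Q1,Q4) = 0.272 × 1.660 × 1.472 = 0.6646
  σ(Q2,Q3) = 0.525 × 1.282 × 1.653 = 1.1126
  σ(Q2,Q4) = 0.151 × 1.282 × 1.472 = 0.2850
  σ(Q3,Q4) = 0.477 × 1.653 × 1.472 = 1.1606
σ²_T = Σσ²ᵢ + 2·Σσ_ij = 9.2983 + 2 × 5.4305 = 20.1593
α = (4/3)·(1 − 9.2983/20.1593) = 0.718

α = 0.718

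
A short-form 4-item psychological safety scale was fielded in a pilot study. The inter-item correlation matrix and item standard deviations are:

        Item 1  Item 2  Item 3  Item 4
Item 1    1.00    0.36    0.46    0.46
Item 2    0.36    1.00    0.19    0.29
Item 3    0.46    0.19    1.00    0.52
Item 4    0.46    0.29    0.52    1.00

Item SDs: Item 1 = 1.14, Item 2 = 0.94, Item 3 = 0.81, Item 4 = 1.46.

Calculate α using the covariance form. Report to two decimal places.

Σσ²ᵢ = 1.14² + 0.94² + 0.81² + 1.46² = 4.9709
Covariances σ_ij = r_ij · s_i · s_j:
  σ(Item 1,Item 2) = 0.36 × 1.14 × 0.94 = 0.3858
  σ(Item 1,Item 3) = 0.46 × 1.14 × 0.81 = 0.4248
  σ(Item 1,Item 4) = 0.46 × 1.14 × 1.46 = 0.7656
  σ(Item 2,Item 3) = 0.19 × 0.94 × 0.81 = 0.1447
  σ(Item 2,Item 4) = 0.29 × 0.94 × 1.46 = 0.3980
  σ(Item 3,Item 4) = 0.52 × 0.81 × 1.46 = 0.6150
σ²_T = Σσ²ᵢ + 2·Σσ_ij = 4.9709 + 2 × 2.7339 = 10.4387
α = (4/3)·(1 − 4.9709/10.4387) = 0.70

α = 0.70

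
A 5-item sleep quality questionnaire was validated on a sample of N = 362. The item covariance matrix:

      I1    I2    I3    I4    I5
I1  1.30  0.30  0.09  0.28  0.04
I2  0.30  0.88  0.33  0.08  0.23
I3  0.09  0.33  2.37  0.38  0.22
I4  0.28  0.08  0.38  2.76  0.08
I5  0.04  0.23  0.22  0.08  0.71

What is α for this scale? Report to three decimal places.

ΣVar(i) = 1.30 + 0.88 + 2.37 + 2.76 + 0.71 = 8.02
Σ_{i<j} σ_ij = 2.03
total variance = 8.02 + 2 × 2.03 = 12.08
α = (k/(k−1))·(1 − ΣVar(i)/total variance) = (5/4)·(1 − 8.02/12.08) = 0.420

α = 0.420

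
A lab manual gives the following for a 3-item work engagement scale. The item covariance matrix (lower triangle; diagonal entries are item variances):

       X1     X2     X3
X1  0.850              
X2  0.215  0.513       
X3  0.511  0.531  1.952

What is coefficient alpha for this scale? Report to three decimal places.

coefficient alpha = 0.647

Σσᵢ² = 0.850 + 0.513 + 1.952 = 3.315
Σ_{i<j} σ_ij = 1.257
σ²_T = 3.315 + 2 × 1.257 = 5.829
α = (k/(k−1))·(1 − Σσᵢ²/σ²_T) = (3/2)·(1 − 3.315/5.829) = 0.647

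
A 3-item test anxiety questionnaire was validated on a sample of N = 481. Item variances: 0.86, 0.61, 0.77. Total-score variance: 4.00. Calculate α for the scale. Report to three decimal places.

α = 0.660

Σσᵢ² = 0.86 + 0.61 + 0.77 = 2.24
α = (k/(k−1))·(1 − Σσᵢ²/total variance) = (3/2)·(1 − 2.24/4.00) = 0.660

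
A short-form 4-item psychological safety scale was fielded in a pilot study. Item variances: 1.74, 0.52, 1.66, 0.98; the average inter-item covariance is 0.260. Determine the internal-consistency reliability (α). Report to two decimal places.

Σσ²ᵢ = 1.74 + 0.52 + 1.66 + 0.98 = 4.90
Sum of the 6 distinct covariances = 6 × 0.260 = 1.560
σ²_T = Σσ²ᵢ + 2·Σcov = 4.90 + 2 × 1.560 = 8.020
α = (4/3)·(1 − 4.90/8.020) = 0.52

α = 0.52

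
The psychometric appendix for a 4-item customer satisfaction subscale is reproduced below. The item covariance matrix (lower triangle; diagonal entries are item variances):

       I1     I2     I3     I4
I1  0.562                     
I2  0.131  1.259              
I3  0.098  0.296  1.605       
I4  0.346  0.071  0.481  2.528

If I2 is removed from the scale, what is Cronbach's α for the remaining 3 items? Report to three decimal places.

α = 0.424

Remaining items: I1, I3, I4 (k = 3).
Σσᵢ² = 0.562 + 1.605 + 2.528 = 4.695
σ²_total = 4.695 + 2 × 0.925 = 6.545
α (item deleted) = (3/2)·(1 − 4.695/6.545) = 0.424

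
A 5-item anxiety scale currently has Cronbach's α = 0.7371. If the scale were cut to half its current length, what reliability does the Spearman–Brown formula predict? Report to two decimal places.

predicted reliability = 0.58

Length factor m = 1/2
α' = m·α / (1 − (1−m)·α)
   = 1/2 × 0.7371 / (1 − (1 − 1/2) × 0.7371)
   = 0.3685 / 0.6315 = 0.58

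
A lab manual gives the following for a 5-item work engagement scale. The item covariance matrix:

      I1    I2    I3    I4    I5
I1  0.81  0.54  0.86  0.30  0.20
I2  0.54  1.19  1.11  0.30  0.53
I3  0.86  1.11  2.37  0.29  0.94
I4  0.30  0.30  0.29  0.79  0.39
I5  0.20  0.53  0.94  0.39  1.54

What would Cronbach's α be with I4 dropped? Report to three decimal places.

Remaining items: I1, I2, I3, I5 (k = 4).
sum of item variances = 0.81 + 1.19 + 2.37 + 1.54 = 5.91
σ²_total = 5.91 + 2 × 4.18 = 14.27
α (item deleted) = (4/3)·(1 − 5.91/14.27) = 0.781

Cronbach's α = 0.781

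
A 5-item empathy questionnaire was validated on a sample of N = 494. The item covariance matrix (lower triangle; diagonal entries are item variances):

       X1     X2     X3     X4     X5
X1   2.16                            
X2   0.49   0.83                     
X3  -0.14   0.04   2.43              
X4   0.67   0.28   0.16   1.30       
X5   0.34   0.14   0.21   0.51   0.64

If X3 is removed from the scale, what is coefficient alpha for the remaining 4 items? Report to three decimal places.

coefficient alpha = 0.662

Remaining items: X1, X2, X4, X5 (k = 4).
sum of item variances = 2.16 + 0.83 + 1.30 + 0.64 = 4.93
σ²_total = 4.93 + 2 × 2.43 = 9.79
α (item deleted) = (4/3)·(1 − 4.93/9.79) = 0.662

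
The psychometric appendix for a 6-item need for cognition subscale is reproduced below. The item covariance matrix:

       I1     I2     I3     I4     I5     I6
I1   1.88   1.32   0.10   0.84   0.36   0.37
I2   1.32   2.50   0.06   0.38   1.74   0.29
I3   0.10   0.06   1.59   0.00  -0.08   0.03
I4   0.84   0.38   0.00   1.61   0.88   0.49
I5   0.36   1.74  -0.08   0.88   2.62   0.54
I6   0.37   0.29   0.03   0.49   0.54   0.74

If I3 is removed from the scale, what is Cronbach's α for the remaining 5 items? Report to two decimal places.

Cronbach's α = 0.76

Remaining items: I1, I2, I4, I5, I6 (k = 5).
ΣVar(i) = 1.88 + 2.50 + 1.61 + 2.62 + 0.74 = 9.35
total variance = 9.35 + 2 × 7.21 = 23.77
α (item deleted) = (5/4)·(1 − 9.35/23.77) = 0.76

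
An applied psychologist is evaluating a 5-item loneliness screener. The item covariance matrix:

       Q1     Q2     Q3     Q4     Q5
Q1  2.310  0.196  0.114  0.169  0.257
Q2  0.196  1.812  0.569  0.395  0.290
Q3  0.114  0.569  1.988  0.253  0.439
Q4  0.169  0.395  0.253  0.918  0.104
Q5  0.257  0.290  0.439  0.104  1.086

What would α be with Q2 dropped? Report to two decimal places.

α = 0.40

Remaining items: Q1, Q3, Q4, Q5 (k = 4).
sum of item variances = 2.310 + 1.988 + 0.918 + 1.086 = 6.302
σ²_total = 6.302 + 2 × 1.336 = 8.974
α (item deleted) = (4/3)·(1 − 6.302/8.974) = 0.40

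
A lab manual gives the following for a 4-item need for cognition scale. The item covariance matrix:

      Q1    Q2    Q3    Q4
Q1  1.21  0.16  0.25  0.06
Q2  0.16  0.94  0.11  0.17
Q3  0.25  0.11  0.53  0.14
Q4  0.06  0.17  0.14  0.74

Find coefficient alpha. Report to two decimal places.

α = 0.46

sum of item variances = 1.21 + 0.94 + 0.53 + 0.74 = 3.42
Sum of the distinct covariances = 0.89
σ²_total = 3.42 + 2 × 0.89 = 5.20
α = (k/(k−1))·(1 − sum of item variances/σ²_total) = (4/3)·(1 − 3.42/5.20) = 0.46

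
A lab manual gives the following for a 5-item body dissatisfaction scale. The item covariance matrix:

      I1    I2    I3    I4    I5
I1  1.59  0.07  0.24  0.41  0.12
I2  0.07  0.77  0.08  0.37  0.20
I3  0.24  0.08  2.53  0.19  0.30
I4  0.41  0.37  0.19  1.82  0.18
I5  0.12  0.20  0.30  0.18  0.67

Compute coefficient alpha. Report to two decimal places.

sum of item variances = 1.59 + 0.77 + 2.53 + 1.82 + 0.67 = 7.38
Sum of off-diagonal covariances = 2.16
Var(T) = 7.38 + 2 × 2.16 = 11.70
α = (k/(k−1))·(1 − sum of item variances/Var(T)) = (5/4)·(1 − 7.38/11.70) = 0.46

coefficient alpha = 0.46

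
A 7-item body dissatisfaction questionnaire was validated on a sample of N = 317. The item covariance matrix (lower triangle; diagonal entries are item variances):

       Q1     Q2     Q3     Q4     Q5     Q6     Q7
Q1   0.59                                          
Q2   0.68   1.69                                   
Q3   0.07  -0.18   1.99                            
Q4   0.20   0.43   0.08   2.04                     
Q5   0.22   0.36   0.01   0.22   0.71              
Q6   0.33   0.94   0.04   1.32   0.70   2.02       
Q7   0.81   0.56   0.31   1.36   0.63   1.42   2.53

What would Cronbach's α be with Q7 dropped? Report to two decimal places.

Cronbach's α = 0.65

Remaining items: Q1, Q2, Q3, Q4, Q5, Q6 (k = 6).
Σσᵢ² = 0.59 + 1.69 + 1.99 + 2.04 + 0.71 + 2.02 = 9.04
σ²_T = 9.04 + 2 × 5.42 = 19.88
α (item deleted) = (6/5)·(1 − 9.04/19.88) = 0.65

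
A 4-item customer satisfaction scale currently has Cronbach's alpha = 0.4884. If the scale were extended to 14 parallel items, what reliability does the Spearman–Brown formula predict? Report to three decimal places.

predicted reliability = 0.770

Length factor m = 14/4 = 3.5000
α' = m·α / (1 + (m−1)·α)
   = 14/4 × 0.4884 / (1 + (14/4 − 1) × 0.4884)
   = 1.7094 / 2.2210 = 0.770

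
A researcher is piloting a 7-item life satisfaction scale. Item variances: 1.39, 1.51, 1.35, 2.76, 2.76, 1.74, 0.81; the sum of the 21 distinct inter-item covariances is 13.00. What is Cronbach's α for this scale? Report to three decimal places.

sum of item variances = 1.39 + 1.51 + 1.35 + 2.76 + 2.76 + 1.74 + 0.81 = 12.32
Sum of distinct covariances = 13.00
Var(T) = sum of item variances + 2·Σcov = 12.32 + 2 × 13.00 = 38.32
α = (7/6)·(1 − 12.32/38.32) = 0.792

Cronbach's α = 0.792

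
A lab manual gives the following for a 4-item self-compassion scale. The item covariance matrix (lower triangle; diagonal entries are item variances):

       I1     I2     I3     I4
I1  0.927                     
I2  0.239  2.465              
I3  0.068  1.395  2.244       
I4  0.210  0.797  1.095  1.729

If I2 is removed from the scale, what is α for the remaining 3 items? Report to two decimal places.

Remaining items: I1, I3, I4 (k = 3).
Σσᵢ² = 0.927 + 2.244 + 1.729 = 4.900
Var(T) = 4.900 + 2 × 1.373 = 7.646
α (item deleted) = (3/2)·(1 − 4.900/7.646) = 0.54

α = 0.54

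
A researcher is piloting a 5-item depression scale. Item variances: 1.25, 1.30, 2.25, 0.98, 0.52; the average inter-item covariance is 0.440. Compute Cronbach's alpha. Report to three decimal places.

α = 0.728

Σσ²ᵢ = 1.25 + 1.30 + 2.25 + 0.98 + 0.52 = 6.30
Sum of the 10 distinct covariances = 10 × 0.440 = 4.400
Var(T) = Σσ²ᵢ + 2·Σcov = 6.30 + 2 × 4.400 = 15.100
α = (5/4)·(1 − 6.30/15.100) = 0.728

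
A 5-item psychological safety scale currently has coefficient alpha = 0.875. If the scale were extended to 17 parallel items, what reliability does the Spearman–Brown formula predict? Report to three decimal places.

predicted reliability = 0.960

Length factor m = 17/5 = 3.4000
α' = m·α / (1 + (m−1)·α)
   = 17/5 × 0.875 / (1 + (17/5 − 1) × 0.875)
   = 2.9750 / 3.1000 = 0.960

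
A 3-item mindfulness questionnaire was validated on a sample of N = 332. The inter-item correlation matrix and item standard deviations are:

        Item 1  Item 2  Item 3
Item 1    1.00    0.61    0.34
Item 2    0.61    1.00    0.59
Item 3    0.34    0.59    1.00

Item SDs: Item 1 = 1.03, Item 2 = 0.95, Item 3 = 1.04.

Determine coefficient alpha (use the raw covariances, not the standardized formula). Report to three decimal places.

α = 0.755

Σσ²ᵢ = 1.03² + 0.95² + 1.04² = 3.0450
Covariances σ_ij = r_ij · s_i · s_j:
  σ(Item 1,Item 2) = 0.61 × 1.03 × 0.95 = 0.5969
  σ(Item 1,Item 3) = 0.34 × 1.03 × 1.04 = 0.3642
  σ(Item 2,Item 3) = 0.59 × 0.95 × 1.04 = 0.5829
σ²_T = Σσ²ᵢ + 2·Σσ_ij = 3.0450 + 2 × 1.5440 = 6.1330
α = (3/2)·(1 − 3.0450/6.1330) = 0.755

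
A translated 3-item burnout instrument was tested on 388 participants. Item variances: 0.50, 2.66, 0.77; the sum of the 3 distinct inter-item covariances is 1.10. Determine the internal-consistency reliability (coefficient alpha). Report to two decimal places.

α = 0.54

sum of item variances = 0.50 + 2.66 + 0.77 = 3.93
Sum of distinct covariances = 1.10
total variance = sum of item variances + 2·Σcov = 3.93 + 2 × 1.10 = 6.13
α = (3/2)·(1 − 3.93/6.13) = 0.54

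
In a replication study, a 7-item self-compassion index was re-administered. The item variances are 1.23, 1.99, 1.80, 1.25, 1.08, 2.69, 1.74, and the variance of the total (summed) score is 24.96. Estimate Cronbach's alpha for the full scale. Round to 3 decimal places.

Cronbach's alpha = 0.616

Σσ²ᵢ = 1.23 + 1.99 + 1.80 + 1.25 + 1.08 + 2.69 + 1.74 = 11.78
α = (k/(k−1))·(1 − Σσ²ᵢ/total variance) = (7/6)·(1 − 11.78/24.96) = 0.616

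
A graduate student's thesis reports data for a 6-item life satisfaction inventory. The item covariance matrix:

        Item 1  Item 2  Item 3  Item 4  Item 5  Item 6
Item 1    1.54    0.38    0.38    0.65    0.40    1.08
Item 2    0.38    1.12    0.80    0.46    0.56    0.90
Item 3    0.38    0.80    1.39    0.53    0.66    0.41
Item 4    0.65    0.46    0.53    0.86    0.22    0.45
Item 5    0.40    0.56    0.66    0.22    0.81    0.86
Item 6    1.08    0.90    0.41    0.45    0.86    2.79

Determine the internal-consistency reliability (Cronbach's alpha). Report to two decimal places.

ΣVar(i) = 1.54 + 1.12 + 1.39 + 0.86 + 0.81 + 2.79 = 8.51
Σ_{i<j} σ_ij = 8.74
σ²_total = 8.51 + 2 × 8.74 = 25.99
α = (k/(k−1))·(1 − ΣVar(i)/σ²_total) = (6/5)·(1 − 8.51/25.99) = 0.81

Cronbach's alpha = 0.81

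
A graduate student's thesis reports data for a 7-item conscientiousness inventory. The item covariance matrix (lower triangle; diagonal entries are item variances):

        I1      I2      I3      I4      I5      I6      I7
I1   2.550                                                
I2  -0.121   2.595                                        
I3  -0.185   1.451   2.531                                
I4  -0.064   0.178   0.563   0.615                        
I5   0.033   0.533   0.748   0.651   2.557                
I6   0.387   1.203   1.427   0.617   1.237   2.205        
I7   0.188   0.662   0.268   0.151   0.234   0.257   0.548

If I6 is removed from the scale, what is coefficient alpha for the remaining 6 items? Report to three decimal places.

Remaining items: I1, I2, I3, I4, I5, I7 (k = 6).
ΣVar(i) = 2.550 + 2.595 + 2.531 + 0.615 + 2.557 + 0.548 = 11.396
Var(T) = 11.396 + 2 × 5.290 = 21.976
α (item deleted) = (6/5)·(1 − 11.396/21.976) = 0.578

coefficient alpha = 0.578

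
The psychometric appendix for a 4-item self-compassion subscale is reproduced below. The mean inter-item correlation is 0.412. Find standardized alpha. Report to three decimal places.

standardized alpha = 0.737

Standardized α = k·r̄ / (1 + (k−1)·r̄) = 4 × 0.412 / (1 + 3 × 0.412)
  = 1.6480 / 2.2360 = 0.737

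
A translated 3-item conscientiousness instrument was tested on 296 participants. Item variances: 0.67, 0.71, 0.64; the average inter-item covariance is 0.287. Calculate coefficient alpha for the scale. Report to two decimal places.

Σσᵢ² = 0.67 + 0.71 + 0.64 = 2.02
Sum of the 3 distinct covariances = 3 × 0.287 = 0.861
σ²_T = Σσᵢ² + 2·Σcov = 2.02 + 2 × 0.861 = 3.742
α = (3/2)·(1 − 2.02/3.742) = 0.69

α = 0.69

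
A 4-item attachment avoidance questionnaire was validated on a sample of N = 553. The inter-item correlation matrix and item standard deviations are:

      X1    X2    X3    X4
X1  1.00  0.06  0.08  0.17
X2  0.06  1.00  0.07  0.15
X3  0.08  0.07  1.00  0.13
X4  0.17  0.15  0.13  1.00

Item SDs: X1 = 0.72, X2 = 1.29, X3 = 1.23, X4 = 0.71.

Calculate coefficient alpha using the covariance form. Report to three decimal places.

Σσ²ᵢ = 0.72² + 1.29² + 1.23² + 0.71² = 4.1995
Covariances σ_ij = r_ij · s_i · s_j:
  σ(X1,X2) = 0.06 × 0.72 × 1.29 = 0.0557
  σ(X1,X3) = 0.08 × 0.72 × 1.23 = 0.0708
  σ(X1,X4) = 0.17 × 0.72 × 0.71 = 0.0869
  σ(X2,X3) = 0.07 × 1.29 × 1.23 = 0.1111
  σ(X2,X4) = 0.15 × 1.29 × 0.71 = 0.1374
  σ(X3,X4) = 0.13 × 1.23 × 0.71 = 0.1135
σ²_T = Σσ²ᵢ + 2·Σσ_ij = 4.1995 + 2 × 0.5754 = 5.3503
α = (4/3)·(1 − 4.1995/5.3503) = 0.287

coefficient alpha = 0.287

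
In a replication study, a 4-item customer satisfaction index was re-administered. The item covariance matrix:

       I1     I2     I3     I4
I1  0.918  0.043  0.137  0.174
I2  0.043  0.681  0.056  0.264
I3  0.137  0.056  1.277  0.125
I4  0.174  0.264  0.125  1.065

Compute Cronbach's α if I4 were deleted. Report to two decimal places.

Cronbach's α = 0.21

Remaining items: I1, I2, I3 (k = 3).
Σσᵢ² = 0.918 + 0.681 + 1.277 = 2.876
σ²_T = 2.876 + 2 × 0.236 = 3.348
α (item deleted) = (3/2)·(1 − 2.876/3.348) = 0.21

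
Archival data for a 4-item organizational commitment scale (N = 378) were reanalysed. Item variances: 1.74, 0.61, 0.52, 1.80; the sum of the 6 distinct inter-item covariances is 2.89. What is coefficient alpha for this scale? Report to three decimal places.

α = 0.737

sum of item variances = 1.74 + 0.61 + 0.52 + 1.80 = 4.67
Sum of distinct covariances = 2.89
Var(T) = sum of item variances + 2·Σcov = 4.67 + 2 × 2.89 = 10.45
α = (4/3)·(1 − 4.67/10.45) = 0.737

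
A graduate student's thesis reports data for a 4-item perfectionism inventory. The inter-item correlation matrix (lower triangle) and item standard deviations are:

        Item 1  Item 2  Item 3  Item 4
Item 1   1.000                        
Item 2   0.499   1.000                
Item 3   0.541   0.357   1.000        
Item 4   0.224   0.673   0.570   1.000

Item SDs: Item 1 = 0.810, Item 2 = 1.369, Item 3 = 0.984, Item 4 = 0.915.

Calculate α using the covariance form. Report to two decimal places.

α = 0.77

Σσ²ᵢ = 0.810² + 1.369² + 0.984² + 0.915² = 4.3357
Covariances σ_ij = r_ij · s_i · s_j:
  σ(Item 1,Item 2) = 0.499 × 0.810 × 1.369 = 0.5533
  σ(Item 1,Item 3) = 0.541 × 0.810 × 0.984 = 0.4312
  σ(Item 1,Item 4) = 0.224 × 0.810 × 0.915 = 0.1660
  σ(Item 2,Item 3) = 0.357 × 1.369 × 0.984 = 0.4809
  σ(Item 2,Item 4) = 0.673 × 1.369 × 0.915 = 0.8430
  σ(Item 3,Item 4) = 0.570 × 0.984 × 0.915 = 0.5132
σ²_T = Σσ²ᵢ + 2·Σσ_ij = 4.3357 + 2 × 2.9876 = 10.3109
α = (4/3)·(1 − 4.3357/10.3109) = 0.77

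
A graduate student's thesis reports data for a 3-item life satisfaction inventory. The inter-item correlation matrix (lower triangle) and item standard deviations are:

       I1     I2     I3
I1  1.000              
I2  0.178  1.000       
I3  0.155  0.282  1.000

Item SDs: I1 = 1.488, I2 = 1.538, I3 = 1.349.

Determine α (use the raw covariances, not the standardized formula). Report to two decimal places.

Σσ²ᵢ = 1.488² + 1.538² + 1.349² = 6.3994
Covariances σ_ij = r_ij · s_i · s_j:
  σ(I1,I2) = 0.178 × 1.488 × 1.538 = 0.4074
  σ(I1,I3) = 0.155 × 1.488 × 1.349 = 0.3111
  σ(I2,I3) = 0.282 × 1.538 × 1.349 = 0.5851
σ²_T = Σσ²ᵢ + 2·Σσ_ij = 6.3994 + 2 × 1.3036 = 9.0066
α = (3/2)·(1 − 6.3994/9.0066) = 0.43

α = 0.43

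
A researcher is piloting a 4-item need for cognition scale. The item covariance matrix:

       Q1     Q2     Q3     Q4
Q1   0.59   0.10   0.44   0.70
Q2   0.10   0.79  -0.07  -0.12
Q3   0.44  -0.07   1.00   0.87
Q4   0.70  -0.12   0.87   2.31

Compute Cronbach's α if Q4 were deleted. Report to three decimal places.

Remaining items: Q1, Q2, Q3 (k = 3).
Σσᵢ² = 0.59 + 0.79 + 1.00 = 2.38
total variance = 2.38 + 2 × 0.47 = 3.32
α (item deleted) = (3/2)·(1 − 2.38/3.32) = 0.425

Cronbach's α = 0.425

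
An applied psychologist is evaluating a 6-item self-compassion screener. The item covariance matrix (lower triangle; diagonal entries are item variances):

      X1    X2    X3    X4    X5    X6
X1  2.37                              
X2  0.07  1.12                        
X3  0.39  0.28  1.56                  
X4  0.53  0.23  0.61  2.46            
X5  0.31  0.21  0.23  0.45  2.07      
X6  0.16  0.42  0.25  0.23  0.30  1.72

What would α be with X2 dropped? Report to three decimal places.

Remaining items: X1, X3, X4, X5, X6 (k = 5).
ΣVar(i) = 2.37 + 1.56 + 2.46 + 2.07 + 1.72 = 10.18
σ²_T = 10.18 + 2 × 3.46 = 17.10
α (item deleted) = (5/4)·(1 − 10.18/17.10) = 0.506

α = 0.506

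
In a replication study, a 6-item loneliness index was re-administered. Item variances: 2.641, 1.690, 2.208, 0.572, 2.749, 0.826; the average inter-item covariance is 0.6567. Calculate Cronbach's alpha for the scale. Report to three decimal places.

Cronbach's alpha = 0.778

sum of item variances = 2.641 + 1.690 + 2.208 + 0.572 + 2.749 + 0.826 = 10.686
Sum of the 15 distinct covariances = 15 × 0.6567 = 9.8505
Var(T) = sum of item variances + 2·Σcov = 10.686 + 2 × 9.8505 = 30.3870
α = (6/5)·(1 − 10.686/30.3870) = 0.778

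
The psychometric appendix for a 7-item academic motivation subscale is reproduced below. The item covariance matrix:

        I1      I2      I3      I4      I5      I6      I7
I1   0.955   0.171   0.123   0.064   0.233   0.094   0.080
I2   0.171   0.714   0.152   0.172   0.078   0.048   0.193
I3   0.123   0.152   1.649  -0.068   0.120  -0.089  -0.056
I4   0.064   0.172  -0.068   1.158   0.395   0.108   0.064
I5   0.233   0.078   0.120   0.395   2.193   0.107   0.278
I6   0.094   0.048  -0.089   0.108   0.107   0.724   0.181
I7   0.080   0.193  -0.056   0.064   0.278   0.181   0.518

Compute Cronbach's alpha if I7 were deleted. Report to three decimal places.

Cronbach's alpha = 0.379

Remaining items: I1, I2, I3, I4, I5, I6 (k = 6).
ΣVar(i) = 0.955 + 0.714 + 1.649 + 1.158 + 2.193 + 0.724 = 7.393
total variance = 7.393 + 2 × 1.708 = 10.809
α (item deleted) = (6/5)·(1 − 7.393/10.809) = 0.379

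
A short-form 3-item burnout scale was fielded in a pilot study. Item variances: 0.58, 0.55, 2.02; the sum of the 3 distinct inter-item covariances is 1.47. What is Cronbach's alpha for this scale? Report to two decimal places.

Cronbach's alpha = 0.72

Σσ²ᵢ = 0.58 + 0.55 + 2.02 = 3.15
Sum of distinct covariances = 1.47
Var(T) = Σσ²ᵢ + 2·Σcov = 3.15 + 2 × 1.47 = 6.09
α = (3/2)·(1 − 3.15/6.09) = 0.72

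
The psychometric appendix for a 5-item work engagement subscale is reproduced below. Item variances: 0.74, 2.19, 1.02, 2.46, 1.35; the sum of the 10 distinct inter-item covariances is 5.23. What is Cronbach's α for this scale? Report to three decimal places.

Σσ²ᵢ = 0.74 + 2.19 + 1.02 + 2.46 + 1.35 = 7.76
Sum of distinct covariances = 5.23
total variance = Σσ²ᵢ + 2·Σcov = 7.76 + 2 × 5.23 = 18.22
α = (5/4)·(1 − 7.76/18.22) = 0.718

α = 0.718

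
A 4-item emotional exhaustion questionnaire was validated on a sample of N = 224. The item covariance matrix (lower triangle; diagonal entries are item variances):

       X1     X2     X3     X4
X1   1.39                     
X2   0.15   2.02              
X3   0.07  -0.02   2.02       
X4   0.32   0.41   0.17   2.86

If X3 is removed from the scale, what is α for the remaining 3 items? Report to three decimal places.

Remaining items: X1, X2, X4 (k = 3).
ΣVar(i) = 1.39 + 2.02 + 2.86 = 6.27
Var(T) = 6.27 + 2 × 0.88 = 8.03
α (item deleted) = (3/2)·(1 − 6.27/8.03) = 0.329

α = 0.329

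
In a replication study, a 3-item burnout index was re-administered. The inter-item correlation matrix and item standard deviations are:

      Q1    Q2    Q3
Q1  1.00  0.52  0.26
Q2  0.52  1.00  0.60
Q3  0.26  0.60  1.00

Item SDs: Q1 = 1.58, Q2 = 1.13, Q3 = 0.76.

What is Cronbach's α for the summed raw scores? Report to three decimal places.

α = 0.670

Σσ²ᵢ = 1.58² + 1.13² + 0.76² = 4.3509
Covariances σ_ij = r_ij · s_i · s_j:
  σ(Q1,Q2) = 0.52 × 1.58 × 1.13 = 0.9284
  σ(Q1,Q3) = 0.26 × 1.58 × 0.76 = 0.3122
  σ(Q2,Q3) = 0.60 × 1.13 × 0.76 = 0.5153
σ²_T = Σσ²ᵢ + 2·Σσ_ij = 4.3509 + 2 × 1.7559 = 7.8627
α = (3/2)·(1 − 4.3509/7.8627) = 0.670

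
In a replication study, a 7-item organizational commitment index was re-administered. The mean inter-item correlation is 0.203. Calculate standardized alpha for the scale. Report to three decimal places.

Standardized α = k·r̄ / (1 + (k−1)·r̄) = 7 × 0.203 / (1 + 6 × 0.203)
  = 1.4210 / 2.2180 = 0.641

α = 0.641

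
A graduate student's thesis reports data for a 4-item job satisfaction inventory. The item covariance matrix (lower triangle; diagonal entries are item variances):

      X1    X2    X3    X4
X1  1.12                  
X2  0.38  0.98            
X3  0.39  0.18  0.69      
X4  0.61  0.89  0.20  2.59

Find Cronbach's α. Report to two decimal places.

α = 0.66

sum of item variances = 1.12 + 0.98 + 0.69 + 2.59 = 5.38
Σ_{i<j} σ_ij = 2.65
Var(T) = 5.38 + 2 × 2.65 = 10.68
α = (k/(k−1))·(1 − sum of item variances/Var(T)) = (4/3)·(1 − 5.38/10.68) = 0.66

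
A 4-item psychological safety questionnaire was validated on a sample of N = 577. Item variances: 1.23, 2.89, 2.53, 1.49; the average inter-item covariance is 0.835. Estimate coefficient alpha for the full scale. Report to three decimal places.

coefficient alpha = 0.736

sum of item variances = 1.23 + 2.89 + 2.53 + 1.49 = 8.14
Sum of the 6 distinct covariances = 6 × 0.835 = 5.010
σ²_total = sum of item variances + 2·Σcov = 8.14 + 2 × 5.010 = 18.160
α = (4/3)·(1 − 8.14/18.160) = 0.736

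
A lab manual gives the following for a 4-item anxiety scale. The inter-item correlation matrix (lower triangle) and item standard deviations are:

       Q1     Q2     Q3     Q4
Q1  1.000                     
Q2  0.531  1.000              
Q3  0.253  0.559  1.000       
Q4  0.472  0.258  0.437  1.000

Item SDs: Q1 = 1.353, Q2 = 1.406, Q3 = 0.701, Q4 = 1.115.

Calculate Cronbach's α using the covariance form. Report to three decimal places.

Σσ²ᵢ = 1.353² + 1.406² + 0.701² + 1.115² = 5.5421
Covariances σ_ij = r_ij · s_i · s_j:
  σ(Q1,Q2) = 0.531 × 1.353 × 1.406 = 1.0101
  σ(Q1,Q3) = 0.253 × 1.353 × 0.701 = 0.2400
  σ(Q1,Q4) = 0.472 × 1.353 × 1.115 = 0.7121
  σ(Q2,Q3) = 0.559 × 1.406 × 0.701 = 0.5510
  σ(Q2,Q4) = 0.258 × 1.406 × 1.115 = 0.4045
  σ(Q3,Q4) = 0.437 × 0.701 × 1.115 = 0.3416
σ²_T = Σσ²ᵢ + 2·Σσ_ij = 5.5421 + 2 × 3.2593 = 12.0607
α = (4/3)·(1 − 5.5421/12.0607) = 0.721

Cronbach's α = 0.721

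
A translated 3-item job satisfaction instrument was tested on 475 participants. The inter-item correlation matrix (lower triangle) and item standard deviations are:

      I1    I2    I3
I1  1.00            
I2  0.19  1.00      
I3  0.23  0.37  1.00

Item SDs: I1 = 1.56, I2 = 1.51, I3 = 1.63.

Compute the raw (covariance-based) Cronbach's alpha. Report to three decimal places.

Cronbach's alpha = 0.518

Σσ²ᵢ = 1.56² + 1.51² + 1.63² = 7.3706
Covariances σ_ij = r_ij · s_i · s_j:
  σ(I1,I2) = 0.19 × 1.56 × 1.51 = 0.4476
  σ(I1,I3) = 0.23 × 1.56 × 1.63 = 0.5848
  σ(I2,I3) = 0.37 × 1.51 × 1.63 = 0.9107
σ²_T = Σσ²ᵢ + 2·Σσ_ij = 7.3706 + 2 × 1.9431 = 11.2568
α = (3/2)·(1 − 7.3706/11.2568) = 0.518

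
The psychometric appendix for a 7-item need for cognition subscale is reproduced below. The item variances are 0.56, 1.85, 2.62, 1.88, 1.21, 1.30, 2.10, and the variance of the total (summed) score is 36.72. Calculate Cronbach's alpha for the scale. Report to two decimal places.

Cronbach's alpha = 0.80

Σσᵢ² = 0.56 + 1.85 + 2.62 + 1.88 + 1.21 + 1.30 + 2.10 = 11.52
α = (k/(k−1))·(1 − Σσᵢ²/σ²_T) = (7/6)·(1 − 11.52/36.72) = 0.80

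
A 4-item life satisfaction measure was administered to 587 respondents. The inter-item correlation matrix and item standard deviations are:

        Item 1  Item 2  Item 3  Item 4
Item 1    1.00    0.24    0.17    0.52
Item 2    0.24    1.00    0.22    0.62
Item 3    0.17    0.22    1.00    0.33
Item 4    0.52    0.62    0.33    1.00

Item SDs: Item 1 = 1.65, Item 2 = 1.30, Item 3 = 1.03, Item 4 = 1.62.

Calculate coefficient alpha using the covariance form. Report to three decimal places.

Σσ²ᵢ = 1.65² + 1.30² + 1.03² + 1.62² = 8.0978
Covariances σ_ij = r_ij · s_i · s_j:
  σ(Item 1,Item 2) = 0.24 × 1.65 × 1.30 = 0.5148
  σ(Item 1,Item 3) = 0.17 × 1.65 × 1.03 = 0.2889
  σ(Item 1,Item 4) = 0.52 × 1.65 × 1.62 = 1.3900
  σ(Item 2,Item 3) = 0.22 × 1.30 × 1.03 = 0.2946
  σ(Item 2,Item 4) = 0.62 × 1.30 × 1.62 = 1.3057
  σ(Item 3,Item 4) = 0.33 × 1.03 × 1.62 = 0.5506
σ²_T = Σσ²ᵢ + 2·Σσ_ij = 8.0978 + 2 × 4.3446 = 16.7870
α = (4/3)·(1 − 8.0978/16.7870) = 0.690

α = 0.690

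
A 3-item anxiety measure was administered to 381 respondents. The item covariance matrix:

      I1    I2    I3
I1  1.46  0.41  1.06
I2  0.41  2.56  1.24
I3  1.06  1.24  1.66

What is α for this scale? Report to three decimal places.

Σσᵢ² = 1.46 + 2.56 + 1.66 = 5.68
Σ_{i<j} σ_ij = 2.71
σ²_total = 5.68 + 2 × 2.71 = 11.10
α = (k/(k−1))·(1 − Σσᵢ²/σ²_total) = (3/2)·(1 − 5.68/11.10) = 0.732

α = 0.732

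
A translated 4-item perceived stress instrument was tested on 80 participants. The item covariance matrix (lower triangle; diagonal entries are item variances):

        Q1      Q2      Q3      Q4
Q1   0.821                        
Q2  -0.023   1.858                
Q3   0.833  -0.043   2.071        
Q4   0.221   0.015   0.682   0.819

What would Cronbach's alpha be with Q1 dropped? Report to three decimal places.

Remaining items: Q2, Q3, Q4 (k = 3).
sum of item variances = 1.858 + 2.071 + 0.819 = 4.748
total variance = 4.748 + 2 × 0.654 = 6.056
α (item deleted) = (3/2)·(1 − 4.748/6.056) = 0.324

Cronbach's alpha = 0.324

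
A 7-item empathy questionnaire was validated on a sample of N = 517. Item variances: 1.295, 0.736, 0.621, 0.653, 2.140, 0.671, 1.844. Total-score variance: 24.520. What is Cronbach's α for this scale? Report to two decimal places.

Σσᵢ² = 1.295 + 0.736 + 0.621 + 0.653 + 2.140 + 0.671 + 1.844 = 7.960
α = (k/(k−1))·(1 − Σσᵢ²/total variance) = (7/6)·(1 − 7.960/24.520) = 0.79

Cronbach's α = 0.79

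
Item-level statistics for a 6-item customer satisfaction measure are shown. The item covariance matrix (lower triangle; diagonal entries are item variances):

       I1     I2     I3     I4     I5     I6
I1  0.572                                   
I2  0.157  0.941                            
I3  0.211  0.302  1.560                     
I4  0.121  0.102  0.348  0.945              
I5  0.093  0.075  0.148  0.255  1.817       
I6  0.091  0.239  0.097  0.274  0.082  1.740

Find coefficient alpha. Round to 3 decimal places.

coefficient alpha = 0.488

ΣVar(i) = 0.572 + 0.941 + 1.560 + 0.945 + 1.817 + 1.740 = 7.575
Σ_{i<j} σ_ij = 2.595
Var(T) = 7.575 + 2 × 2.595 = 12.765
α = (k/(k−1))·(1 − ΣVar(i)/Var(T)) = (6/5)·(1 − 7.575/12.765) = 0.488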